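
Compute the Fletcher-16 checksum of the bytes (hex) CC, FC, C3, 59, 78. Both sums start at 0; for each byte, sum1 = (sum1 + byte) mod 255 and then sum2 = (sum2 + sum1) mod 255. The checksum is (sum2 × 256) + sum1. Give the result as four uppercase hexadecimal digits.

6A5F

Running sums (mod 255):
  after byte 0 (CC): sum1=204, sum2=204
  after byte 1 (FC): sum1=201, sum2=150
  after byte 2 (C3): sum1=141, sum2=36
  after byte 3 (59): sum1=230, sum2=11
  after byte 4 (78): sum1=95, sum2=106
Checksum = sum2·256 + sum1 = 106·256 + 95 = 27231 = 0x6A5F.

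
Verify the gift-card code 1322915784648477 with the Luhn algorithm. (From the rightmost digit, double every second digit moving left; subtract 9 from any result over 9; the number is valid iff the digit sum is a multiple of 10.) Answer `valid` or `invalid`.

From the right, keep odd positions and double even positions (subtract 9 from any doubled value over 9):
  doubled (positions 2,4,...): 5 7 3 7 1 9 4 2 → sum 38
  kept (positions 1,3,...): 7 4 4 4 7 1 2 3 → sum 32
Total = 70.
70 mod 10 = 0, so the number is valid.

valid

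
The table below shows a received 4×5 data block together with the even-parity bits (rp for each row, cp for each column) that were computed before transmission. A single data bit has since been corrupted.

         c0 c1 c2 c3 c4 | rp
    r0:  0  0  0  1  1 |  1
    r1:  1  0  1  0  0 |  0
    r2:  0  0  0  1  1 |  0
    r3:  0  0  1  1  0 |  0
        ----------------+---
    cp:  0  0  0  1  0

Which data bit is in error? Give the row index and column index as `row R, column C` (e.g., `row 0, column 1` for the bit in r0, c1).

Recompute each row's even parity and compare to rp:
  r0: data parity 0, sent rp 1 → mismatch
  r1: data parity 0, sent rp 0 → ok
  r2: data parity 0, sent rp 0 → ok
  r3: data parity 0, sent rp 0 → ok
Recompute each column's even parity and compare to cp:
  c0: data parity 1, sent cp 0 → mismatch
  c1: data parity 0, sent cp 0 → ok
  c2: data parity 0, sent cp 0 → ok
  c3: data parity 1, sent cp 1 → ok
  c4: data parity 0, sent cp 0 → ok
Exactly one row (r0) and one column (c0) fail → the flipped bit is at their intersection.

row 0, column 0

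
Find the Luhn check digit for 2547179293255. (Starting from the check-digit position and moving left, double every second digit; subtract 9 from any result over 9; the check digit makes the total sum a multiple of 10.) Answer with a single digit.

Partial digits right→left: 5 5 2 3 9 2 9 7 1 7 4 5 2
Double every second digit counting from the check-digit position (so the 1st, 3rd, 5th, ... of the partial from the right).
  doubled (with −9 where >9): 1 4 9 9 2 8 4 → sum 37
  kept as-is: 5 3 2 7 7 5 → sum 29
Total = 37 + 29 = 66.
Check digit = (10 − (66 mod 10)) mod 10 = 4.

4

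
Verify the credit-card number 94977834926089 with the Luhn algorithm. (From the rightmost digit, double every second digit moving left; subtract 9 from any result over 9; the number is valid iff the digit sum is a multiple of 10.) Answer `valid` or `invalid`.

invalid

From the right, keep odd positions and double even positions (subtract 9 from any doubled value over 9):
  doubled (positions 2,4,...): 7 3 9 6 5 9 9 → sum 48
  kept (positions 1,3,...): 9 0 2 4 8 7 4 → sum 34
Total = 82.
82 mod 10 = 2, so the number is invalid.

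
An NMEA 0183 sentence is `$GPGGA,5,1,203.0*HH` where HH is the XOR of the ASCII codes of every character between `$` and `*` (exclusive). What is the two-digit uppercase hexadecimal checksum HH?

XOR the ASCII codes of the payload characters:
  'G' = 0x47 → acc = 0x47
  'P' = 0x50 → acc = 0x17
  'G' = 0x47 → acc = 0x50
  'G' = 0x47 → acc = 0x17
  'A' = 0x41 → acc = 0x56
  ',' = 0x2C → acc = 0x7A
  '5' = 0x35 → acc = 0x4F
  ',' = 0x2C → acc = 0x63
  '1' = 0x31 → acc = 0x52
  ',' = 0x2C → acc = 0x7E
  '2' = 0x32 → acc = 0x4C
  '0' = 0x30 → acc = 0x7C
  '3' = 0x33 → acc = 0x4F
  '.' = 0x2E → acc = 0x61
  '0' = 0x30 → acc = 0x51
Checksum = 0x51.

51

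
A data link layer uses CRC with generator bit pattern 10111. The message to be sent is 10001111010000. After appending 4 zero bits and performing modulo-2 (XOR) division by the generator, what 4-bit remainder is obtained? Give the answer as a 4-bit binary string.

0000

Append 4 zeros: 100011110100000000. Divide by 10111 (XOR where the leading bit is 1):
  pos 0: 10001 XOR 10111 = 00110
  pos 2: 11011 XOR 10111 = 01100
  pos 3: 11001 XOR 10111 = 01110
  pos 4: 11100 XOR 10111 = 01011
  pos 5: 10111 XOR 10111 = 00000
Remainder (last 4 bits) = 0000. This is the CRC / FCS.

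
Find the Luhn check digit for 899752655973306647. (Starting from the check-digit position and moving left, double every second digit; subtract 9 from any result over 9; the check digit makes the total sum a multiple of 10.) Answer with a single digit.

5

Partial digits right→left: 7 4 6 6 0 3 3 7 9 5 5 6 2 5 7 9 9 8
Double every second digit counting from the check-digit position (so the 1st, 3rd, 5th, ... of the partial from the right).
  doubled (with −9 where >9): 5 3 0 6 9 1 4 5 9 → sum 42
  kept as-is: 4 6 3 7 5 6 5 9 8 → sum 53
Total = 42 + 53 = 95.
Check digit = (10 − (95 mod 10)) mod 10 = 5.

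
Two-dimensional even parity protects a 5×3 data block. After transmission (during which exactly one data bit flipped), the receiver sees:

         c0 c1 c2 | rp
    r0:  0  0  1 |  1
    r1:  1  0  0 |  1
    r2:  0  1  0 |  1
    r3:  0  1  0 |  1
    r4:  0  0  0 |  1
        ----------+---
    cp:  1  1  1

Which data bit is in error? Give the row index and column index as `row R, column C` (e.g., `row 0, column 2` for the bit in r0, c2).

Recompute each row's even parity and compare to rp:
  r0: data parity 1, sent rp 1 → ok
  r1: data parity 1, sent rp 1 → ok
  r2: data parity 1, sent rp 1 → ok
  r3: data parity 1, sent rp 1 → ok
  r4: data parity 0, sent rp 1 → mismatch
Recompute each column's even parity and compare to cp:
  c0: data parity 1, sent cp 1 → ok
  c1: data parity 0, sent cp 1 → mismatch
  c2: data parity 1, sent cp 1 → ok
Exactly one row (r4) and one column (c1) fail → the flipped bit is at their intersection.

row 4, column 1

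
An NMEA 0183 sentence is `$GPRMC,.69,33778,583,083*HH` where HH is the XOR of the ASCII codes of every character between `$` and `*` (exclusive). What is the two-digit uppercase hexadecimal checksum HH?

XOR the ASCII codes of the payload characters:
  'G' = 0x47 → acc = 0x47
  'P' = 0x50 → acc = 0x17
  'R' = 0x52 → acc = 0x45
  'M' = 0x4D → acc = 0x08
  'C' = 0x43 → acc = 0x4B
  ',' = 0x2C → acc = 0x67
  '.' = 0x2E → acc = 0x49
  '6' = 0x36 → acc = 0x7F
  '9' = 0x39 → acc = 0x46
  ',' = 0x2C → acc = 0x6A
  '3' = 0x33 → acc = 0x59
  '3' = 0x33 → acc = 0x6A
  '7' = 0x37 → acc = 0x5D
  '7' = 0x37 → acc = 0x6A
  '8' = 0x38 → acc = 0x52
  ',' = 0x2C → acc = 0x7E
  '5' = 0x35 → acc = 0x4B
  '8' = 0x38 → acc = 0x73
  '3' = 0x33 → acc = 0x40
  ',' = 0x2C → acc = 0x6C
  '0' = 0x30 → acc = 0x5C
  '8' = 0x38 → acc = 0x64
  '3' = 0x33 → acc = 0x57
Checksum = 0x57.

57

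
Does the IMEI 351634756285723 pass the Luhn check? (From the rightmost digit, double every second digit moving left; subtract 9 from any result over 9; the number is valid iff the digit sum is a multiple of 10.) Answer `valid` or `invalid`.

From the right, keep odd positions and double even positions (subtract 9 from any doubled value over 9):
  doubled (positions 2,4,...): 4 1 4 1 8 3 1 → sum 22
  kept (positions 1,3,...): 3 7 8 6 7 3 1 3 → sum 38
Total = 60.
60 mod 10 = 0, so the number is valid.

valid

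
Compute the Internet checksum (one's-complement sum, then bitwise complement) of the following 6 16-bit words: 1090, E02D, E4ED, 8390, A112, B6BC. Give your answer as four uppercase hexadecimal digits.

One's-complement addition (fold any carry out of bit 15 back into bit 0):
  0x1090 + 0xE02D = 0x0F0BD
  0xF0BD + 0xE4ED = 0x1D5AA → wrap carry → 0xD5AB
  0xD5AB + 0x8390 = 0x1593B → wrap carry → 0x593C
  0x593C + 0xA112 = 0x0FA4E
  0xFA4E + 0xB6BC = 0x1B10A → wrap carry → 0xB10B
One's-complement sum = 0xB10B.
Checksum = ~0xB10B & 0xFFFF = 0x4EF4.

4EF4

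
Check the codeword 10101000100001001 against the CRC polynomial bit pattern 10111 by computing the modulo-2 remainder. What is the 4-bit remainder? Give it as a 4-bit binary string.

Modulo-2 division of 10101000100001001 by 10111:
  pos 0: 10101 XOR 10111 = 00010
  pos 3: 10000 XOR 10111 = 00111
  pos 5: 11110 XOR 10111 = 01001
  pos 6: 10010 XOR 10111 = 00101
  pos 8: 10100 XOR 10111 = 00011
  pos 11: 11100 XOR 10111 = 01011
  pos 12: 10111 XOR 10111 = 00000
Remainder = 0000 (zero — the frame passes the CRC check).

0000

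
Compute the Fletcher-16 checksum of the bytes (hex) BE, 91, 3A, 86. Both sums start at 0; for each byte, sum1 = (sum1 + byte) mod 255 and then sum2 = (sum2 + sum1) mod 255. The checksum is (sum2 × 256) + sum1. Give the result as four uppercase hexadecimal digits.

Running sums (mod 255):
  after byte 0 (BE): sum1=190, sum2=190
  after byte 1 (91): sum1=80, sum2=15
  after byte 2 (3A): sum1=138, sum2=153
  after byte 3 (86): sum1=17, sum2=170
Checksum = sum2·256 + sum1 = 170·256 + 17 = 43537 = 0xAA11.

AA11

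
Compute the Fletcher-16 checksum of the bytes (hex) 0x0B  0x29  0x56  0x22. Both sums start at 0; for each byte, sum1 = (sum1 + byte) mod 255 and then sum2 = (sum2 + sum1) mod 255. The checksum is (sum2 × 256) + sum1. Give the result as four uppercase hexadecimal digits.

76AC

Running sums (mod 255):
  after byte 0 (0x0B): sum1=11, sum2=11
  after byte 1 (0x29): sum1=52, sum2=63
  after byte 2 (0x56): sum1=138, sum2=201
  after byte 3 (0x22): sum1=172, sum2=118
Checksum = sum2·256 + sum1 = 118·256 + 172 = 30380 = 0x76AC.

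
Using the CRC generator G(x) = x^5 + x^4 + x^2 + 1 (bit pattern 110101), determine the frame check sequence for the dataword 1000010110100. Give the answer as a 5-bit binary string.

01101

Append 5 zeros: 100001011010000000. Divide by 110101 (XOR where the leading bit is 1):
  pos 0: 100001 XOR 110101 = 010100
  pos 1: 101000 XOR 110101 = 011101
  pos 2: 111011 XOR 110101 = 001110
  pos 4: 111010 XOR 110101 = 001111
  pos 6: 111110 XOR 110101 = 001011
  pos 8: 101100 XOR 110101 = 011001
  pos 9: 110010 XOR 110101 = 000111
  pos 12: 111000 XOR 110101 = 001101
Remainder (last 5 bits) = 01101. This is the CRC / FCS.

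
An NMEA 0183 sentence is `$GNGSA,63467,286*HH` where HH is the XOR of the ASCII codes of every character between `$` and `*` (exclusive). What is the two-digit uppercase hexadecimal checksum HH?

XOR the ASCII codes of the payload characters:
  'G' = 0x47 → acc = 0x47
  'N' = 0x4E → acc = 0x09
  'G' = 0x47 → acc = 0x4E
  'S' = 0x53 → acc = 0x1D
  'A' = 0x41 → acc = 0x5C
  ',' = 0x2C → acc = 0x70
  '6' = 0x36 → acc = 0x46
  '3' = 0x33 → acc = 0x75
  '4' = 0x34 → acc = 0x41
  '6' = 0x36 → acc = 0x77
  '7' = 0x37 → acc = 0x40
  ',' = 0x2C → acc = 0x6C
  '2' = 0x32 → acc = 0x5E
  '8' = 0x38 → acc = 0x66
  '6' = 0x36 → acc = 0x50
Checksum = 0x50.

50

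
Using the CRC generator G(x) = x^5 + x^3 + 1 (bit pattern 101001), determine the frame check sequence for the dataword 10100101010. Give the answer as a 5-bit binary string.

01000

Append 5 zeros: 1010010101000000. Divide by 101001 (XOR where the leading bit is 1):
  pos 0: 101001 XOR 101001 = 000000
  pos 7: 101000 XOR 101001 = 000001
Remainder (last 5 bits) = 01000. This is the CRC / FCS.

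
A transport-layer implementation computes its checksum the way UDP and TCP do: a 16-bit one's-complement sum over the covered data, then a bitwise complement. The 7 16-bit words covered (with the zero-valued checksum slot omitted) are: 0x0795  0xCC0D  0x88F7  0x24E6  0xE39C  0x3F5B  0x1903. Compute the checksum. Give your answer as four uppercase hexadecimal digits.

4284

One's-complement addition (fold any carry out of bit 15 back into bit 0):
  0x0795 + 0xCC0D = 0x0D3A2
  0xD3A2 + 0x88F7 = 0x15C99 → wrap carry → 0x5C9A
  0x5C9A + 0x24E6 = 0x08180
  0x8180 + 0xE39C = 0x1651C → wrap carry → 0x651D
  0x651D + 0x3F5B = 0x0A478
  0xA478 + 0x1903 = 0x0BD7B
One's-complement sum = 0xBD7B.
Checksum = ~0xBD7B & 0xFFFF = 0x4284.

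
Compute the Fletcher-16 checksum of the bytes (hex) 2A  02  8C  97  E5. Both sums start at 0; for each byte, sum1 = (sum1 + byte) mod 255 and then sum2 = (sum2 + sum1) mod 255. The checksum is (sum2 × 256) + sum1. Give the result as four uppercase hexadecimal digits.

9536

Running sums (mod 255):
  after byte 0 (2A): sum1=42, sum2=42
  after byte 1 (02): sum1=44, sum2=86
  after byte 2 (8C): sum1=184, sum2=15
  after byte 3 (97): sum1=80, sum2=95
  after byte 4 (E5): sum1=54, sum2=149
Checksum = sum2·256 + sum1 = 149·256 + 54 = 38198 = 0x9536.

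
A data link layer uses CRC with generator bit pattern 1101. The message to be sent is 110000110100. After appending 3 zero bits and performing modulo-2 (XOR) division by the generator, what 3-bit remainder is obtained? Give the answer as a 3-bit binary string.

Append 3 zeros: 110000110100000. Divide by 1101 (XOR where the leading bit is 1):
  pos 0: 1100 XOR 1101 = 0001
  pos 3: 1001 XOR 1101 = 0100
  pos 4: 1001 XOR 1101 = 0100
  pos 5: 1000 XOR 1101 = 0101
  pos 6: 1011 XOR 1101 = 0110
  pos 7: 1100 XOR 1101 = 0001
  pos 10: 1000 XOR 1101 = 0101
  pos 11: 1010 XOR 1101 = 0111
Remainder (last 3 bits) = 111. This is the CRC / FCS.

111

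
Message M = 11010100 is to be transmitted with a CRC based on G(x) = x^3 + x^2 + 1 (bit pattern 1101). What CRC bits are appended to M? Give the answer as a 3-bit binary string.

Append 3 zeros: 11010100000. Divide by 1101 (XOR where the leading bit is 1):
  pos 0: 1101 XOR 1101 = 0000
  pos 5: 1000 XOR 1101 = 0101
  pos 6: 1010 XOR 1101 = 0111
  pos 7: 1110 XOR 1101 = 0011
Remainder (last 3 bits) = 011. This is the CRC / FCS.

011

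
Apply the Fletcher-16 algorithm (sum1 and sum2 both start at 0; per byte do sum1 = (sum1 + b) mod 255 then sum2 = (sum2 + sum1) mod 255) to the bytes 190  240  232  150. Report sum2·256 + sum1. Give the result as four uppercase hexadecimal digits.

Running sums (mod 255):
  after byte 0 (190): sum1=190, sum2=190
  after byte 1 (240): sum1=175, sum2=110
  after byte 2 (232): sum1=152, sum2=7
  after byte 3 (150): sum1=47, sum2=54
Checksum = sum2·256 + sum1 = 54·256 + 47 = 13871 = 0x362F.

362F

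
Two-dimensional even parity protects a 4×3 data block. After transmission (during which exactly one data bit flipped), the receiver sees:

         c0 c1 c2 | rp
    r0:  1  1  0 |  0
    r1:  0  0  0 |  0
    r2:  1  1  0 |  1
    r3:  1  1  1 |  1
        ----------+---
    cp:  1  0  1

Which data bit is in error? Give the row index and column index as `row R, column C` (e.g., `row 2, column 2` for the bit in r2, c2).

row 2, column 1

Recompute each row's even parity and compare to rp:
  r0: data parity 0, sent rp 0 → ok
  r1: data parity 0, sent rp 0 → ok
  r2: data parity 0, sent rp 1 → mismatch
  r3: data parity 1, sent rp 1 → ok
Recompute each column's even parity and compare to cp:
  c0: data parity 1, sent cp 1 → ok
  c1: data parity 1, sent cp 0 → mismatch
  c2: data parity 1, sent cp 1 → ok
Exactly one row (r2) and one column (c1) fail → the flipped bit is at their intersection.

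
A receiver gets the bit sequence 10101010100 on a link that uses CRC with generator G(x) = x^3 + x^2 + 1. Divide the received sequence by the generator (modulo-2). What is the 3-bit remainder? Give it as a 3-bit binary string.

Modulo-2 division of 10101010100 by 1101:
  pos 0: 1010 XOR 1101 = 0111
  pos 1: 1111 XOR 1101 = 0010
  pos 3: 1001 XOR 1101 = 0100
  pos 4: 1000 XOR 1101 = 0101
  pos 5: 1011 XOR 1101 = 0110
  pos 6: 1100 XOR 1101 = 0001
Remainder = 010 (nonzero — an error is detected).

010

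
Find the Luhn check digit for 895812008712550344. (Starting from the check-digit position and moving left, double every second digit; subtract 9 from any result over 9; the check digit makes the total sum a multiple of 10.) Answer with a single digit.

4

Partial digits right→left: 4 4 3 0 5 5 2 1 7 8 0 0 2 1 8 5 9 8
Double every second digit counting from the check-digit position (so the 1st, 3rd, 5th, ... of the partial from the right).
  doubled (with −9 where >9): 8 6 1 4 5 0 4 7 9 → sum 44
  kept as-is: 4 0 5 1 8 0 1 5 8 → sum 32
Total = 44 + 32 = 76.
Check digit = (10 − (76 mod 10)) mod 10 = 4.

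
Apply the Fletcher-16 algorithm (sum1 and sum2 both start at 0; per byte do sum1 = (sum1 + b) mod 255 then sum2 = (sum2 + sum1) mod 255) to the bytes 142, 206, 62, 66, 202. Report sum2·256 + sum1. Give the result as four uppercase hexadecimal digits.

0EA8

Running sums (mod 255):
  after byte 0 (142): sum1=142, sum2=142
  after byte 1 (206): sum1=93, sum2=235
  after byte 2 (62): sum1=155, sum2=135
  after byte 3 (66): sum1=221, sum2=101
  after byte 4 (202): sum1=168, sum2=14
Checksum = sum2·256 + sum1 = 14·256 + 168 = 3752 = 0x0EA8.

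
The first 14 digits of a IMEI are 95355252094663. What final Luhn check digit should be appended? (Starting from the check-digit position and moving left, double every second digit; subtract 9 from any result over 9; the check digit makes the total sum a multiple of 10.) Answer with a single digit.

0

Partial digits right→left: 3 6 6 4 9 0 2 5 2 5 5 3 5 9
Double every second digit counting from the check-digit position (so the 1st, 3rd, 5th, ... of the partial from the right).
  doubled (with −9 where >9): 6 3 9 4 4 1 1 → sum 28
  kept as-is: 6 4 0 5 5 3 9 → sum 32
Total = 28 + 32 = 60.
Check digit = (10 − (60 mod 10)) mod 10 = 0.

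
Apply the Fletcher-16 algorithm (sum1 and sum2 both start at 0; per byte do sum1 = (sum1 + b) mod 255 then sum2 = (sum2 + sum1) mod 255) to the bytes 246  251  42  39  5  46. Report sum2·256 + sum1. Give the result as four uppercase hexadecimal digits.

Running sums (mod 255):
  after byte 0 (246): sum1=246, sum2=246
  after byte 1 (251): sum1=242, sum2=233
  after byte 2 (42): sum1=29, sum2=7
  after byte 3 (39): sum1=68, sum2=75
  after byte 4 (5): sum1=73, sum2=148
  after byte 5 (46): sum1=119, sum2=12
Checksum = sum2·256 + sum1 = 12·256 + 119 = 3191 = 0x0C77.

0C77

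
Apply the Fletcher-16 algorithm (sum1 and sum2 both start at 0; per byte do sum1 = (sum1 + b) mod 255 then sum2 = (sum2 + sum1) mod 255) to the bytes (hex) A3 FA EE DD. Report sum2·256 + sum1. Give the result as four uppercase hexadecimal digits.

Running sums (mod 255):
  after byte 0 (A3): sum1=163, sum2=163
  after byte 1 (FA): sum1=158, sum2=66
  after byte 2 (EE): sum1=141, sum2=207
  after byte 3 (DD): sum1=107, sum2=59
Checksum = sum2·256 + sum1 = 59·256 + 107 = 15211 = 0x3B6B.

3B6B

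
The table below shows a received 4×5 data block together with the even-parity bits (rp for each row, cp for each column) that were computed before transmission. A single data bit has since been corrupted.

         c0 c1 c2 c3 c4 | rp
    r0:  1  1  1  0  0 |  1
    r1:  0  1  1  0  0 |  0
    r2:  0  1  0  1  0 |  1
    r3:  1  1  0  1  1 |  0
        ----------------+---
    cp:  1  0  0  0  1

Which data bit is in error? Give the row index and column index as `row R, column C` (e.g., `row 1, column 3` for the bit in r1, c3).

row 2, column 0

Recompute each row's even parity and compare to rp:
  r0: data parity 1, sent rp 1 → ok
  r1: data parity 0, sent rp 0 → ok
  r2: data parity 0, sent rp 1 → mismatch
  r3: data parity 0, sent rp 0 → ok
Recompute each column's even parity and compare to cp:
  c0: data parity 0, sent cp 1 → mismatch
  c1: data parity 0, sent cp 0 → ok
  c2: data parity 0, sent cp 0 → ok
  c3: data parity 0, sent cp 0 → ok
  c4: data parity 1, sent cp 1 → ok
Exactly one row (r2) and one column (c0) fail → the flipped bit is at their intersection.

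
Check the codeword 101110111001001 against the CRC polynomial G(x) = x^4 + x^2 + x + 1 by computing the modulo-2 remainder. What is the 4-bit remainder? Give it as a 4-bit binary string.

0001

Modulo-2 division of 101110111001001 by 10111:
  pos 0: 10111 XOR 10111 = 00000
  pos 6: 11100 XOR 10111 = 01011
  pos 7: 10111 XOR 10111 = 00000
Remainder = 0001 (nonzero — an error is detected).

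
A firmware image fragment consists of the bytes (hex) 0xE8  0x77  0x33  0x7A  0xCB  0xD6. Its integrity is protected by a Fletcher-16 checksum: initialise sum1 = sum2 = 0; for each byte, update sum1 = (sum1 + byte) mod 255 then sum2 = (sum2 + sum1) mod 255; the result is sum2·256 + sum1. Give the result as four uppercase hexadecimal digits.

75B0

Running sums (mod 255):
  after byte 0 (0xE8): sum1=232, sum2=232
  after byte 1 (0x77): sum1=96, sum2=73
  after byte 2 (0x33): sum1=147, sum2=220
  after byte 3 (0x7A): sum1=14, sum2=234
  after byte 4 (0xCB): sum1=217, sum2=196
  after byte 5 (0xD6): sum1=176, sum2=117
Checksum = sum2·256 + sum1 = 117·256 + 176 = 30128 = 0x75B0.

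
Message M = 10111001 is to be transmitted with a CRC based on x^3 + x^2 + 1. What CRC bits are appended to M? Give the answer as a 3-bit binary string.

101

Append 3 zeros: 10111001000. Divide by 1101 (XOR where the leading bit is 1):
  pos 0: 1011 XOR 1101 = 0110
  pos 1: 1101 XOR 1101 = 0000
  pos 7: 1000 XOR 1101 = 0101
Remainder (last 3 bits) = 101. This is the CRC / FCS.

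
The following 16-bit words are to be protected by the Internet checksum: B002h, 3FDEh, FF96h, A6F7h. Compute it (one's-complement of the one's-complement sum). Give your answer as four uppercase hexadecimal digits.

6990

One's-complement addition (fold any carry out of bit 15 back into bit 0):
  0xB002 + 0x3FDE = 0x0EFE0
  0xEFE0 + 0xFF96 = 0x1EF76 → wrap carry → 0xEF77
  0xEF77 + 0xA6F7 = 0x1966E → wrap carry → 0x966F
One's-complement sum = 0x966F.
Checksum = ~0x966F & 0xFFFF = 0x6990.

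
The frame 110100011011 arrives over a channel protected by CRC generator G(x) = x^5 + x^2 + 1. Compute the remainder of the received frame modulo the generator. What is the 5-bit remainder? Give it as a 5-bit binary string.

Modulo-2 division of 110100011011 by 100101:
  pos 0: 110100 XOR 100101 = 010001
  pos 1: 100010 XOR 100101 = 000111
  pos 4: 111110 XOR 100101 = 011011
  pos 5: 110111 XOR 100101 = 010010
  pos 6: 100101 XOR 100101 = 000000
Remainder = 00000 (zero — the frame passes the CRC check).

00000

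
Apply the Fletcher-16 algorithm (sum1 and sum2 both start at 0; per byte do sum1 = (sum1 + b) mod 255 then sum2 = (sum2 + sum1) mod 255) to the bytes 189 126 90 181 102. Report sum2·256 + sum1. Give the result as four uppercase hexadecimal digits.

8FB2

Running sums (mod 255):
  after byte 0 (189): sum1=189, sum2=189
  after byte 1 (126): sum1=60, sum2=249
  after byte 2 (90): sum1=150, sum2=144
  after byte 3 (181): sum1=76, sum2=220
  after byte 4 (102): sum1=178, sum2=143
Checksum = sum2·256 + sum1 = 143·256 + 178 = 36786 = 0x8FB2.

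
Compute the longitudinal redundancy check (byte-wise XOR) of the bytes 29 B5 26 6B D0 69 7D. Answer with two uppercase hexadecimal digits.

XOR the bytes together:
  start with 0x29
  0x29 ⊕ 0xB5 = 0x9C
  0x9C ⊕ 0x26 = 0xBA
  0xBA ⊕ 0x6B = 0xD1
  0xD1 ⊕ 0xD0 = 0x01
  0x01 ⊕ 0x69 = 0x68
  0x68 ⊕ 0x7D = 0x15

15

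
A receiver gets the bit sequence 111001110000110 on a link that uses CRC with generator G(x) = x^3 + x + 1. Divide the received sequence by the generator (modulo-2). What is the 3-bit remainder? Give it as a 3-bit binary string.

010

Modulo-2 division of 111001110000110 by 1011:
  pos 0: 1110 XOR 1011 = 0101
  pos 1: 1010 XOR 1011 = 0001
  pos 4: 1111 XOR 1011 = 0100
  pos 5: 1000 XOR 1011 = 0011
  pos 7: 1100 XOR 1011 = 0111
  pos 8: 1110 XOR 1011 = 0101
  pos 9: 1011 XOR 1011 = 0000
Remainder = 010 (nonzero — an error is detected).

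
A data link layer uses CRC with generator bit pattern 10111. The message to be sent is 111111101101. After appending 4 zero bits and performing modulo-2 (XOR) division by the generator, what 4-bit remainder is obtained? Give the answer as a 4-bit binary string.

0000

Append 4 zeros: 1111111011010000. Divide by 10111 (XOR where the leading bit is 1):
  pos 0: 11111 XOR 10111 = 01000
  pos 1: 10001 XOR 10111 = 00110
  pos 3: 11010 XOR 10111 = 01101
  pos 4: 11011 XOR 10111 = 01100
  pos 5: 11001 XOR 10111 = 01110
  pos 6: 11100 XOR 10111 = 01011
  pos 7: 10111 XOR 10111 = 00000
Remainder (last 4 bits) = 0000. This is the CRC / FCS.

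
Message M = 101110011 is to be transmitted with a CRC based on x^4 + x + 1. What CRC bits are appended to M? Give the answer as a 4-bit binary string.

Append 4 zeros: 1011100110000. Divide by 10011 (XOR where the leading bit is 1):
  pos 0: 10111 XOR 10011 = 00100
  pos 2: 10000 XOR 10011 = 00011
  pos 5: 11110 XOR 10011 = 01101
  pos 6: 11010 XOR 10011 = 01001
  pos 7: 10010 XOR 10011 = 00001
Remainder (last 4 bits) = 0010. This is the CRC / FCS.

0010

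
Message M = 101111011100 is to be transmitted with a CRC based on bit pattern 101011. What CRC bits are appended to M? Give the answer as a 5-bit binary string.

01010

Append 5 zeros: 10111101110000000. Divide by 101011 (XOR where the leading bit is 1):
  pos 0: 101111 XOR 101011 = 000100
  pos 3: 100011 XOR 101011 = 001000
  pos 5: 100010 XOR 101011 = 001001
  pos 7: 100100 XOR 101011 = 001111
  pos 9: 111100 XOR 101011 = 010111
  pos 10: 101110 XOR 101011 = 000101
Remainder (last 5 bits) = 01010. This is the CRC / FCS.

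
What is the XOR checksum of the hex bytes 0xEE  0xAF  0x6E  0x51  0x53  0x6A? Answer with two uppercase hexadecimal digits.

47

XOR the bytes together:
  start with 0xEE
  0xEE ⊕ 0xAF = 0x41
  0x41 ⊕ 0x6E = 0x2F
  0x2F ⊕ 0x51 = 0x7E
  0x7E ⊕ 0x53 = 0x2D
  0x2D ⊕ 0x6A = 0x47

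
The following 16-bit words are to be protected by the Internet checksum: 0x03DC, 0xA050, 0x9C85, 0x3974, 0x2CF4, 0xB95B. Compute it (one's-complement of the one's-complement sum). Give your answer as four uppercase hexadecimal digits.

One's-complement addition (fold any carry out of bit 15 back into bit 0):
  0x03DC + 0xA050 = 0x0A42C
  0xA42C + 0x9C85 = 0x140B1 → wrap carry → 0x40B2
  0x40B2 + 0x3974 = 0x07A26
  0x7A26 + 0x2CF4 = 0x0A71A
  0xA71A + 0xB95B = 0x16075 → wrap carry → 0x6076
One's-complement sum = 0x6076.
Checksum = ~0x6076 & 0xFFFF = 0x9F89.

9F89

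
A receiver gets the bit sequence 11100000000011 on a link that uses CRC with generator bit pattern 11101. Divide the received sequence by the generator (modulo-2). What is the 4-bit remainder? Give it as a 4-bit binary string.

0111

Modulo-2 division of 11100000000011 by 11101:
  pos 0: 11100 XOR 11101 = 00001
  pos 4: 10000 XOR 11101 = 01101
  pos 5: 11010 XOR 11101 = 00111
  pos 7: 11100 XOR 11101 = 00001
Remainder = 0111 (nonzero — an error is detected).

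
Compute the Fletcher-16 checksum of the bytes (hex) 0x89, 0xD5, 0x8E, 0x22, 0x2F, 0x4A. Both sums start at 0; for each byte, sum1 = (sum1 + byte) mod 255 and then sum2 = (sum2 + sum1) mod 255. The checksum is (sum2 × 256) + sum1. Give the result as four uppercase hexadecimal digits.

AF89

Running sums (mod 255):
  after byte 0 (0x89): sum1=137, sum2=137
  after byte 1 (0xD5): sum1=95, sum2=232
  after byte 2 (0x8E): sum1=237, sum2=214
  after byte 3 (0x22): sum1=16, sum2=230
  after byte 4 (0x2F): sum1=63, sum2=38
  after byte 5 (0x4A): sum1=137, sum2=175
Checksum = sum2·256 + sum1 = 175·256 + 137 = 44937 = 0xAF89.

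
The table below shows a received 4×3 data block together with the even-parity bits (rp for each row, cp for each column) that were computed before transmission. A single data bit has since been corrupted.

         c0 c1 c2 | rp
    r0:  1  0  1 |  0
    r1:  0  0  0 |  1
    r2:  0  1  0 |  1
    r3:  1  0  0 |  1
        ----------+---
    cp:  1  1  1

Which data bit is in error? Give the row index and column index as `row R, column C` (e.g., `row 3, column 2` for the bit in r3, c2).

row 1, column 0

Recompute each row's even parity and compare to rp:
  r0: data parity 0, sent rp 0 → ok
  r1: data parity 0, sent rp 1 → mismatch
  r2: data parity 1, sent rp 1 → ok
  r3: data parity 1, sent rp 1 → ok
Recompute each column's even parity and compare to cp:
  c0: data parity 0, sent cp 1 → mismatch
  c1: data parity 1, sent cp 1 → ok
  c2: data parity 1, sent cp 1 → ok
Exactly one row (r1) and one column (c0) fail → the flipped bit is at their intersection.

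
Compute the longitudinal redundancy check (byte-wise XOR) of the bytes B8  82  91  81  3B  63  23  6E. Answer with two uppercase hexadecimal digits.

3F

XOR the bytes together:
  start with 0xB8
  0xB8 ⊕ 0x82 = 0x3A
  0x3A ⊕ 0x91 = 0xAB
  0xAB ⊕ 0x81 = 0x2A
  0x2A ⊕ 0x3B = 0x11
  0x11 ⊕ 0x63 = 0x72
  0x72 ⊕ 0x23 = 0x51
  0x51 ⊕ 0x6E = 0x3F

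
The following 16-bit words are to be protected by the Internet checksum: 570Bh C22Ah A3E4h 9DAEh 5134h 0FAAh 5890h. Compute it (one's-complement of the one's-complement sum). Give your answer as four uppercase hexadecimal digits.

EBC7

One's-complement addition (fold any carry out of bit 15 back into bit 0):
  0x570B + 0xC22A = 0x11935 → wrap carry → 0x1936
  0x1936 + 0xA3E4 = 0x0BD1A
  0xBD1A + 0x9DAE = 0x15AC8 → wrap carry → 0x5AC9
  0x5AC9 + 0x5134 = 0x0ABFD
  0xABFD + 0x0FAA = 0x0BBA7
  0xBBA7 + 0x5890 = 0x11437 → wrap carry → 0x1438
One's-complement sum = 0x1438.
Checksum = ~0x1438 & 0xFFFF = 0xEBC7.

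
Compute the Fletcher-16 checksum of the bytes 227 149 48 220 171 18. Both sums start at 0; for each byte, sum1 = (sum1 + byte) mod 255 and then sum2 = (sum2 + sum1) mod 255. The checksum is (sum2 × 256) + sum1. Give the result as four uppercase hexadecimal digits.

Running sums (mod 255):
  after byte 0 (227): sum1=227, sum2=227
  after byte 1 (149): sum1=121, sum2=93
  after byte 2 (48): sum1=169, sum2=7
  after byte 3 (220): sum1=134, sum2=141
  after byte 4 (171): sum1=50, sum2=191
  after byte 5 (18): sum1=68, sum2=4
Checksum = sum2·256 + sum1 = 4·256 + 68 = 1092 = 0x0444.

0444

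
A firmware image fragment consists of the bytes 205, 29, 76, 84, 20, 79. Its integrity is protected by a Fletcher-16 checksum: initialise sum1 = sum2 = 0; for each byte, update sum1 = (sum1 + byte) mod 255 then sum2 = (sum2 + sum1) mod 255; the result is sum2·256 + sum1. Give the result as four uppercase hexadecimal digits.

0AEE

Running sums (mod 255):
  after byte 0 (205): sum1=205, sum2=205
  after byte 1 (29): sum1=234, sum2=184
  after byte 2 (76): sum1=55, sum2=239
  after byte 3 (84): sum1=139, sum2=123
  after byte 4 (20): sum1=159, sum2=27
  after byte 5 (79): sum1=238, sum2=10
Checksum = sum2·256 + sum1 = 10·256 + 238 = 2798 = 0x0AEE.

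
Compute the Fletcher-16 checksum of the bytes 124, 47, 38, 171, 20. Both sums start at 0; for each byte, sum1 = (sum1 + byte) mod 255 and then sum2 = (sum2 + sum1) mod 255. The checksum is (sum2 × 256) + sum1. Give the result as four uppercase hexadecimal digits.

Running sums (mod 255):
  after byte 0 (124): sum1=124, sum2=124
  after byte 1 (47): sum1=171, sum2=40
  after byte 2 (38): sum1=209, sum2=249
  after byte 3 (171): sum1=125, sum2=119
  after byte 4 (20): sum1=145, sum2=9
Checksum = sum2·256 + sum1 = 9·256 + 145 = 2449 = 0x0991.

0991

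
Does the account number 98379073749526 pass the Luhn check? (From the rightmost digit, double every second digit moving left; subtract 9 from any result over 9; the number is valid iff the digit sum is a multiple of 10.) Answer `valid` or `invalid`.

valid

From the right, keep odd positions and double even positions (subtract 9 from any doubled value over 9):
  doubled (positions 2,4,...): 4 9 5 5 9 6 9 → sum 47
  kept (positions 1,3,...): 6 5 4 3 0 7 8 → sum 33
Total = 80.
80 mod 10 = 0, so the number is valid.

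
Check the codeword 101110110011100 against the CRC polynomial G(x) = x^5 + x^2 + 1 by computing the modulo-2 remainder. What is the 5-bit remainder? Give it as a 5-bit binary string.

Modulo-2 division of 101110110011100 by 100101:
  pos 0: 101110 XOR 100101 = 001011
  pos 2: 101111 XOR 100101 = 001010
  pos 4: 101000 XOR 100101 = 001101
  pos 6: 110111 XOR 100101 = 010010
  pos 7: 100101 XOR 100101 = 000000
Remainder = 00000 (zero — the frame passes the CRC check).

00000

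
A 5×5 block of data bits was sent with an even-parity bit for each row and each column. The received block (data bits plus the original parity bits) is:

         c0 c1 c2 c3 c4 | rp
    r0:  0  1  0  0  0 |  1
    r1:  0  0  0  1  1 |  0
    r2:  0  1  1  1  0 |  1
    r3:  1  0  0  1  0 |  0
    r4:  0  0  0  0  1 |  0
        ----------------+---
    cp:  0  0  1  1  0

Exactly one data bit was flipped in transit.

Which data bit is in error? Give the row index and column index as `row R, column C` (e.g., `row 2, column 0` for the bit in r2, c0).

row 4, column 0

Recompute each row's even parity and compare to rp:
  r0: data parity 1, sent rp 1 → ok
  r1: data parity 0, sent rp 0 → ok
  r2: data parity 1, sent rp 1 → ok
  r3: data parity 0, sent rp 0 → ok
  r4: data parity 1, sent rp 0 → mismatch
Recompute each column's even parity and compare to cp:
  c0: data parity 1, sent cp 0 → mismatch
  c1: data parity 0, sent cp 0 → ok
  c2: data parity 1, sent cp 1 → ok
  c3: data parity 1, sent cp 1 → ok
  c4: data parity 0, sent cp 0 → ok
Exactly one row (r4) and one column (c0) fail → the flipped bit is at their intersection.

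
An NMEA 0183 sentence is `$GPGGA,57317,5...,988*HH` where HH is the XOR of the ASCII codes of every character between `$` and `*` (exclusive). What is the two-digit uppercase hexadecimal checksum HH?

6F

XOR the ASCII codes of the payload characters:
  'G' = 0x47 → acc = 0x47
  'P' = 0x50 → acc = 0x17
  'G' = 0x47 → acc = 0x50
  'G' = 0x47 → acc = 0x17
  'A' = 0x41 → acc = 0x56
  ',' = 0x2C → acc = 0x7A
  '5' = 0x35 → acc = 0x4F
  '7' = 0x37 → acc = 0x78
  '3' = 0x33 → acc = 0x4B
  '1' = 0x31 → acc = 0x7A
  '7' = 0x37 → acc = 0x4D
  ',' = 0x2C → acc = 0x61
  '5' = 0x35 → acc = 0x54
  '.' = 0x2E → acc = 0x7A
  '.' = 0x2E → acc = 0x54
  '.' = 0x2E → acc = 0x7A
  ',' = 0x2C → acc = 0x56
  '9' = 0x39 → acc = 0x6F
  '8' = 0x38 → acc = 0x57
  '8' = 0x38 → acc = 0x6F
Checksum = 0x6F.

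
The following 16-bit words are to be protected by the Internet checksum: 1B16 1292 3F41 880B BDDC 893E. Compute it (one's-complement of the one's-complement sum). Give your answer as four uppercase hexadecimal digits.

C3EF

One's-complement addition (fold any carry out of bit 15 back into bit 0):
  0x1B16 + 0x1292 = 0x02DA8
  0x2DA8 + 0x3F41 = 0x06CE9
  0x6CE9 + 0x880B = 0x0F4F4
  0xF4F4 + 0xBDDC = 0x1B2D0 → wrap carry → 0xB2D1
  0xB2D1 + 0x893E = 0x13C0F → wrap carry → 0x3C10
One's-complement sum = 0x3C10.
Checksum = ~0x3C10 & 0xFFFF = 0xC3EF.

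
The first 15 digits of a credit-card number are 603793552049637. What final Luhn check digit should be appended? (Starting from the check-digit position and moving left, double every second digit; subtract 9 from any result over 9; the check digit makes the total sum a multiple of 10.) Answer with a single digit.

4

Partial digits right→left: 7 3 6 9 4 0 2 5 5 3 9 7 3 0 6
Double every second digit counting from the check-digit position (so the 1st, 3rd, 5th, ... of the partial from the right).
  doubled (with −9 where >9): 5 3 8 4 1 9 6 3 → sum 39
  kept as-is: 3 9 0 5 3 7 0 → sum 27
Total = 39 + 27 = 66.
Check digit = (10 − (66 mod 10)) mod 10 = 4.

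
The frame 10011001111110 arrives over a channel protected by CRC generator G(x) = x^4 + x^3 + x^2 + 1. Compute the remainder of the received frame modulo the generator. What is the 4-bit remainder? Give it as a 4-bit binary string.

1000

Modulo-2 division of 10011001111110 by 11101:
  pos 0: 10011 XOR 11101 = 01110
  pos 1: 11100 XOR 11101 = 00001
  pos 5: 10111 XOR 11101 = 01010
  pos 6: 10101 XOR 11101 = 01000
  pos 7: 10001 XOR 11101 = 01100
  pos 8: 11001 XOR 11101 = 00100
Remainder = 1000 (nonzero — an error is detected).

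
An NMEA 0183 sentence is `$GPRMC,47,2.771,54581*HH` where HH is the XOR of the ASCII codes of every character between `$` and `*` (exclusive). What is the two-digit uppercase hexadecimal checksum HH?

XOR the ASCII codes of the payload characters:
  'G' = 0x47 → acc = 0x47
  'P' = 0x50 → acc = 0x17
  'R' = 0x52 → acc = 0x45
  'M' = 0x4D → acc = 0x08
  'C' = 0x43 → acc = 0x4B
  ',' = 0x2C → acc = 0x67
  '4' = 0x34 → acc = 0x53
  '7' = 0x37 → acc = 0x64
  ',' = 0x2C → acc = 0x48
  '2' = 0x32 → acc = 0x7A
  '.' = 0x2E → acc = 0x54
  '7' = 0x37 → acc = 0x63
  '7' = 0x37 → acc = 0x54
  '1' = 0x31 → acc = 0x65
  ',' = 0x2C → acc = 0x49
  '5' = 0x35 → acc = 0x7C
  '4' = 0x34 → acc = 0x48
  '5' = 0x35 → acc = 0x7D
  '8' = 0x38 → acc = 0x45
  '1' = 0x31 → acc = 0x74
Checksum = 0x74.

74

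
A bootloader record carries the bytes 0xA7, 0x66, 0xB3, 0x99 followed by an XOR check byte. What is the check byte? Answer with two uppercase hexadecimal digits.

XOR the bytes together:
  start with 0xA7
  0xA7 ⊕ 0x66 = 0xC1
  0xC1 ⊕ 0xB3 = 0x72
  0x72 ⊕ 0x99 = 0xEB

EB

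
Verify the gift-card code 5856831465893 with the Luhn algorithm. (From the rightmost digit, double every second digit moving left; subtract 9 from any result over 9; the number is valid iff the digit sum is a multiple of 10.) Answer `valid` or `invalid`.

valid

From the right, keep odd positions and double even positions (subtract 9 from any doubled value over 9):
  doubled (positions 2,4,...): 9 1 8 6 3 7 → sum 34
  kept (positions 1,3,...): 3 8 6 1 8 5 5 → sum 36
Total = 70.
70 mod 10 = 0, so the number is valid.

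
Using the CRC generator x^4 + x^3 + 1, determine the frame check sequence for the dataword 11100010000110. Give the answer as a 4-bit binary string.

1110

Append 4 zeros: 111000100001100000. Divide by 11001 (XOR where the leading bit is 1):
  pos 0: 11100 XOR 11001 = 00101
  pos 2: 10101 XOR 11001 = 01100
  pos 3: 11000 XOR 11001 = 00001
  pos 7: 10001 XOR 11001 = 01000
  pos 8: 10001 XOR 11001 = 01000
  pos 9: 10000 XOR 11001 = 01001
  pos 10: 10010 XOR 11001 = 01011
  pos 11: 10110 XOR 11001 = 01111
  pos 12: 11110 XOR 11001 = 00111
Remainder (last 4 bits) = 1110. This is the CRC / FCS.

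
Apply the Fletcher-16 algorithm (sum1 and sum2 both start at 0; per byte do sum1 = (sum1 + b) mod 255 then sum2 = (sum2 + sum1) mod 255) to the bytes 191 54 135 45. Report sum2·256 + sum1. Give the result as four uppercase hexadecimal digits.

DDAA

Running sums (mod 255):
  after byte 0 (191): sum1=191, sum2=191
  after byte 1 (54): sum1=245, sum2=181
  after byte 2 (135): sum1=125, sum2=51
  after byte 3 (45): sum1=170, sum2=221
Checksum = sum2·256 + sum1 = 221·256 + 170 = 56746 = 0xDDAA.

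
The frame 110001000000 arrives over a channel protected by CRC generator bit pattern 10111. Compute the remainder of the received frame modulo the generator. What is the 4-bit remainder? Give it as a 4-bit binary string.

Modulo-2 division of 110001000000 by 10111:
  pos 0: 11000 XOR 10111 = 01111
  pos 1: 11111 XOR 10111 = 01000
  pos 2: 10000 XOR 10111 = 00111
  pos 4: 11100 XOR 10111 = 01011
  pos 5: 10110 XOR 10111 = 00001
Remainder = 0100 (nonzero — an error is detected).

0100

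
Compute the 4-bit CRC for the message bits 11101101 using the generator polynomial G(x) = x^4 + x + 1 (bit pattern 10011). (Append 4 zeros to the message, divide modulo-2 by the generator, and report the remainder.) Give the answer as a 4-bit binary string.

0111

Append 4 zeros: 111011010000. Divide by 10011 (XOR where the leading bit is 1):
  pos 0: 11101 XOR 10011 = 01110
  pos 1: 11101 XOR 10011 = 01110
  pos 2: 11100 XOR 10011 = 01111
  pos 3: 11111 XOR 10011 = 01100
  pos 4: 11000 XOR 10011 = 01011
  pos 5: 10110 XOR 10011 = 00101
  pos 7: 10100 XOR 10011 = 00111
Remainder (last 4 bits) = 0111. This is the CRC / FCS.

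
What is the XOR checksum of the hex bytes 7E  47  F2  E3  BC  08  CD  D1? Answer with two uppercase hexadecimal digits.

80

XOR the bytes together:
  start with 0x7E
  0x7E ⊕ 0x47 = 0x39
  0x39 ⊕ 0xF2 = 0xCB
  0xCB ⊕ 0xE3 = 0x28
  0x28 ⊕ 0xBC = 0x94
  0x94 ⊕ 0x08 = 0x9C
  0x9C ⊕ 0xCD = 0x51
  0x51 ⊕ 0xD1 = 0x80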